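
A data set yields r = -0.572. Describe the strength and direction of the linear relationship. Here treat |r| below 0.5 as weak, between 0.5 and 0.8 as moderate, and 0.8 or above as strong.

moderate negative

r = -0.572 < 0 so the relationship is negative.
|r| = 0.572, which falls in the moderate range.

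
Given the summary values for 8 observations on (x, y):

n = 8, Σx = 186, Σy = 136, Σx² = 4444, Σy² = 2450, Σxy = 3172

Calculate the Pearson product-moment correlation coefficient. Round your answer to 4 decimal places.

0.0779

r = (nΣxy − ΣxΣy) / √[(nΣx² − (Σx)²)(nΣy² − (Σy)²)]
Numerator: 8×3172 − 186×136 = 80
Denominator: √[(35552 − 34596)(19600 − 18496)] = √[956 × 1104] = 1027.3383
r = 80 / 1027.3383 ≈ 0.0779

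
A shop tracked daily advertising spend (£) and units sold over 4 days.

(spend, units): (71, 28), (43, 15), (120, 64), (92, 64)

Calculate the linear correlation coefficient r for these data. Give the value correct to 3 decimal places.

n = 4, Σx = 326, Σy = 171, Σx² = 29754, Σy² = 9201, Σxy = 16201
nΣxy − ΣxΣy = 64804 − 55746 = 9058
nΣx² − (Σx)² = 119016 − 106276 = 12740; nΣy² − (Σy)² = 36804 − 29241 = 7563
r = 9058 / √(12740 × 7563) = 9058 / 9815.9370 ≈ 0.923

0.923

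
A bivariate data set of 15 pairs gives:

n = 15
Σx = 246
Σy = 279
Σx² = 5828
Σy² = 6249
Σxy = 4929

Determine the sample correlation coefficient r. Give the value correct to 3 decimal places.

r = (nΣxy − ΣxΣy) / √[(nΣx² − (Σx)²)(nΣy² − (Σy)²)]
Numerator: 15×4929 − 246×279 = 5301
Denominator: √[(87420 − 60516)(93735 − 77841)] = √[26904 × 15894] = 20678.7857
r = 5301 / 20678.7857 ≈ 0.256

0.256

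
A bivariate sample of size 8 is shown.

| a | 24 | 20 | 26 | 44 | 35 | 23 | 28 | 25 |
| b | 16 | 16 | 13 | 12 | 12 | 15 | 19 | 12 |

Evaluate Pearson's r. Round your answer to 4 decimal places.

-0.4837

n = 8, Σa = 225, Σb = 115, Σa² = 6751, Σb² = 1699, Σab = 3167
nΣab − ΣaΣb = 25336 − 25875 = -539
nΣa² − (Σa)² = 54008 − 50625 = 3383; nΣb² − (Σb)² = 13592 − 13225 = 367
r = -539 / √(3383 × 367) = -539 / 1114.2536 ≈ -0.4837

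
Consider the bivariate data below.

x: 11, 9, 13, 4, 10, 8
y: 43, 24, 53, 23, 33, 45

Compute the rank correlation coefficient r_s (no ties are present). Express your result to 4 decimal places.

Rank x: 5, 3, 6, 1, 4, 2
Rank y: 4, 2, 6, 1, 3, 5
d = rank(x) − rank(y): 1, 1, 0, 0, 1, -3; Σd² = 12
ρ = 1 − 6Σd² / [n(n²−1)] = 1 − 6×12 / (6×35) = 1 − 72/210 ≈ 0.6571

0.6571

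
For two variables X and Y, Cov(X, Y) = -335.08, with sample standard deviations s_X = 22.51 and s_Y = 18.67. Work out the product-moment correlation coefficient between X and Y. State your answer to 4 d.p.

r = Cov(X,Y) / (s_X · s_Y) = -335.08 / (22.51 × 18.67)
  = -335.08 / 420.2617 ≈ -0.7973

-0.7973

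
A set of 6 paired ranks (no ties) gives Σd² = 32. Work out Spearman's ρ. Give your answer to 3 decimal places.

ρ = 1 − 6Σd² / [n(n²−1)] = 1 − 6×32 / (6×35)
  = 1 − 192/210 = 1 − 0.9143 ≈ 0.086

0.086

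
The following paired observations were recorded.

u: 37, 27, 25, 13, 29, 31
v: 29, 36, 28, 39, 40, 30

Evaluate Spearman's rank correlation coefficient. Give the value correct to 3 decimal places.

Rank u: 6, 3, 2, 1, 4, 5
Rank v: 2, 4, 1, 5, 6, 3
d = rank(u) − rank(v): 4, -1, 1, -4, -2, 2; Σd² = 42
ρ = 1 − 6Σd² / [n(n²−1)] = 1 − 6×42 / (6×35) = 1 − 252/210 ≈ -0.200

-0.200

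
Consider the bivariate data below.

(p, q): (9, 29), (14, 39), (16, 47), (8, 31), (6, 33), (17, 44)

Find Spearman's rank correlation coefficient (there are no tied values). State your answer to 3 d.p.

0.714

Rank p: 3, 4, 5, 2, 1, 6
Rank q: 1, 4, 6, 2, 3, 5
d = rank(p) − rank(q): 2, 0, -1, 0, -2, 1; Σd² = 10
ρ = 1 − 6Σd² / [n(n²−1)] = 1 − 6×10 / (6×35) = 1 − 60/210 ≈ 0.714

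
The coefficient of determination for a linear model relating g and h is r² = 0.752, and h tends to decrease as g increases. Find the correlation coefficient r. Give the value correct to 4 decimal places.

|r| = √0.752 = 0.8672
The association is negative, so r = −0.8672.

-0.8672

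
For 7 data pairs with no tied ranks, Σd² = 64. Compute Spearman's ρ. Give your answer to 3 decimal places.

-0.143

ρ = 1 − 6Σd² / [n(n²−1)] = 1 − 6×64 / (7×48)
  = 1 − 384/336 = 1 − 1.1429 ≈ -0.143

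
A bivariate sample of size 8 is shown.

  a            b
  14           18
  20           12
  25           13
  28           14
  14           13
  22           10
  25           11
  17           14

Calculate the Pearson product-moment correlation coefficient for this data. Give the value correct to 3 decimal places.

n = 8, Σa = 165, Σb = 105, Σa² = 3599, Σb² = 1419, Σab = 2124
nΣab − ΣaΣb = 16992 − 17325 = -333
nΣa² − (Σa)² = 28792 − 27225 = 1567; nΣb² − (Σb)² = 11352 − 11025 = 327
r = -333 / √(1567 × 327) = -333 / 715.8275 ≈ -0.465

-0.465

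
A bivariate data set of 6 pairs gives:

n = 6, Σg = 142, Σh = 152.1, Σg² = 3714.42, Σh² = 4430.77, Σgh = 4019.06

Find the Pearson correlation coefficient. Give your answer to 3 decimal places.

r = (nΣgh − ΣgΣh) / √[(nΣg² − (Σg)²)(nΣh² − (Σh)²)]
Numerator: 6×4019.06 − 142×152.1 = 2516.16
Denominator: √[(22286.52 − 20164)(26584.62 − 23134.41)] = √[2122.52 × 3450.21] = 2706.1300
r = 2516.16 / 2706.1300 ≈ 0.930

0.930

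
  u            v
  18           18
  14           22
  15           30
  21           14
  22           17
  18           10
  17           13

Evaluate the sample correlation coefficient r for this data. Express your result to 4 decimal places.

-0.5447

n = 7, Σu = 125, Σv = 124, Σu² = 2283, Σv² = 2462, Σuv = 2151
nΣuv − ΣuΣv = 15057 − 15500 = -443
nΣu² − (Σu)² = 15981 − 15625 = 356; nΣv² − (Σv)² = 17234 − 15376 = 1858
r = -443 / √(356 × 1858) = -443 / 813.2945 ≈ -0.5447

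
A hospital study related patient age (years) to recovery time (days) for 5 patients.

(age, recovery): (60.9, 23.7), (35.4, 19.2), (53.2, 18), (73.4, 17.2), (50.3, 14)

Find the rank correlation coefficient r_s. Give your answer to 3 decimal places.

Rank age: 4, 1, 3, 5, 2
Rank recovery: 5, 4, 3, 2, 1
d = rank(age) − rank(recovery): -1, -3, 0, 3, 1; Σd² = 20
ρ = 1 − 6Σd² / [n(n²−1)] = 1 − 6×20 / (5×24) = 1 − 120/120 ≈ 0.000

0.000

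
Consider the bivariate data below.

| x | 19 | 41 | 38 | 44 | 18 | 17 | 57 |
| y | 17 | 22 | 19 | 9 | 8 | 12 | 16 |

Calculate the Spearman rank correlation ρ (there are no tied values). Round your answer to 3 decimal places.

Rank x: 3, 5, 4, 6, 2, 1, 7
Rank y: 5, 7, 6, 2, 1, 3, 4
d = rank(x) − rank(y): -2, -2, -2, 4, 1, -2, 3; Σd² = 42
ρ = 1 − 6Σd² / [n(n²−1)] = 1 − 6×42 / (7×48) = 1 − 252/336 ≈ 0.250

0.250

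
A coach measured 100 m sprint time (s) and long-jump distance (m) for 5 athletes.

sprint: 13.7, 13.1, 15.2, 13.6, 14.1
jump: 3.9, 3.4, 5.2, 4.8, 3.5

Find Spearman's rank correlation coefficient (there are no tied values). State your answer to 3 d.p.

0.600

Rank sprint: 3, 1, 5, 2, 4
Rank jump: 3, 1, 5, 4, 2
d = rank(sprint) − rank(jump): 0, 0, 0, -2, 2; Σd² = 8
ρ = 1 − 6Σd² / [n(n²−1)] = 1 − 6×8 / (5×24) = 1 − 48/120 ≈ 0.600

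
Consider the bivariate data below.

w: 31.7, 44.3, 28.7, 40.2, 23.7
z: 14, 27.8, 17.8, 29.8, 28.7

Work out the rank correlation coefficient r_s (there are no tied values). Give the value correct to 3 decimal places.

0.100

Rank w: 3, 5, 2, 4, 1
Rank z: 1, 3, 2, 5, 4
d = rank(w) − rank(z): 2, 2, 0, -1, -3; Σd² = 18
ρ = 1 − 6Σd² / [n(n²−1)] = 1 − 6×18 / (5×24) = 1 − 108/120 ≈ 0.100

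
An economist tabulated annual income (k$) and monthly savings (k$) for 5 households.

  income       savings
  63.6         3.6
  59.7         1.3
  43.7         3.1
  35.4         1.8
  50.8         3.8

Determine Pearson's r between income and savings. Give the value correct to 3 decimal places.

0.197

n = 5, Σx = 253.2, Σy = 13.6, Σx² = 13352.54, Σy² = 41.94, Σxy = 698.8
nΣxy − ΣxΣy = 3494 − 3443.52 = 50.48
nΣx² − (Σx)² = 66762.7 − 64110.24 = 2652.46; nΣy² − (Σy)² = 209.7 − 184.96 = 24.74
r = 50.48 / √(2652.46 × 24.74) = 50.48 / 256.1676 ≈ 0.197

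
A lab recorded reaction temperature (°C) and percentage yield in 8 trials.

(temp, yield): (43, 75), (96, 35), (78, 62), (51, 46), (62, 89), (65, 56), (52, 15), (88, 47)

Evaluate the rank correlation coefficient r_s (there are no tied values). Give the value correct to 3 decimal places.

Rank temp: 1, 8, 6, 2, 4, 5, 3, 7
Rank yield: 7, 2, 6, 3, 8, 5, 1, 4
d = rank(temp) − rank(yield): -6, 6, 0, -1, -4, 0, 2, 3; Σd² = 102
ρ = 1 − 6Σd² / [n(n²−1)] = 1 − 6×102 / (8×63) = 1 − 612/504 ≈ -0.214

-0.214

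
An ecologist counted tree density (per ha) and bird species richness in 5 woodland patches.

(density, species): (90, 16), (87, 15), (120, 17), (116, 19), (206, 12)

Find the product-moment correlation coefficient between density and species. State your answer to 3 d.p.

n = 5, Σx = 619, Σy = 79, Σx² = 85961, Σy² = 1275, Σxy = 9461
nΣxy − ΣxΣy = 47305 − 48901 = -1596
nΣx² − (Σx)² = 429805 − 383161 = 46644; nΣy² − (Σy)² = 6375 − 6241 = 134
r = -1596 / √(46644 × 134) = -1596 / 2500.0592 ≈ -0.638

-0.638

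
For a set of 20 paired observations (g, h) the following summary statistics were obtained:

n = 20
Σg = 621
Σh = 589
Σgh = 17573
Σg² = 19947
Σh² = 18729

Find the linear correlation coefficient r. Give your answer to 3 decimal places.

r = (nΣgh − ΣgΣh) / √[(nΣg² − (Σg)²)(nΣh² − (Σh)²)]
Numerator: 20×17573 − 621×589 = -14309
Denominator: √[(398940 − 385641)(374580 − 346921)] = √[13299 × 27659] = 19179.0782
r = -14309 / 19179.0782 ≈ -0.746

-0.746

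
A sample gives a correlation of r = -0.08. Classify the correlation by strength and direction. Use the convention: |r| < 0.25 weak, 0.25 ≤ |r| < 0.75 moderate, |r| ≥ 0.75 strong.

r = -0.08 < 0 so the relationship is negative.
|r| = 0.08, which falls in the weak range.

weak negative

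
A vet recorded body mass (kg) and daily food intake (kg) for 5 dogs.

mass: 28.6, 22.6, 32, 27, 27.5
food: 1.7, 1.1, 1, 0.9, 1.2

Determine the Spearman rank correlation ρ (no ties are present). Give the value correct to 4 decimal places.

0.2000

Rank mass: 4, 1, 5, 2, 3
Rank food: 5, 3, 2, 1, 4
d = rank(mass) − rank(food): -1, -2, 3, 1, -1; Σd² = 16
ρ = 1 − 6Σd² / [n(n²−1)] = 1 − 6×16 / (5×24) = 1 − 96/120 ≈ 0.2000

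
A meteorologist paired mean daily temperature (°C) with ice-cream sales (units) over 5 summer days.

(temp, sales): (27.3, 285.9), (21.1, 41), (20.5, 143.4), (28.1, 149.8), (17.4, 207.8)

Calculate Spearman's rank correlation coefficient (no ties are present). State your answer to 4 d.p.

0.1000

Rank temp: 4, 3, 2, 5, 1
Rank sales: 5, 1, 2, 3, 4
d = rank(temp) − rank(sales): -1, 2, 0, 2, -3; Σd² = 18
ρ = 1 − 6Σd² / [n(n²−1)] = 1 − 6×18 / (5×24) = 1 − 108/120 ≈ 0.1000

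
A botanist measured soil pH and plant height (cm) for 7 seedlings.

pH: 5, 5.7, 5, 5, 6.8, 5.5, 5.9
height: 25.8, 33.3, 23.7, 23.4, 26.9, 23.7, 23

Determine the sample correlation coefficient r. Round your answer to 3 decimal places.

0.284

n = 7, Σx = 38.9, Σy = 179.8, Σx² = 218.79, Σy² = 4698.08, Σxy = 1003.28
nΣxy − ΣxΣy = 7022.96 − 6994.22 = 28.74
nΣx² − (Σx)² = 1531.53 − 1513.21 = 18.32; nΣy² − (Σy)² = 32886.56 − 32328.04 = 558.52
r = 28.74 / √(18.32 × 558.52) = 28.74 / 101.1538 ≈ 0.284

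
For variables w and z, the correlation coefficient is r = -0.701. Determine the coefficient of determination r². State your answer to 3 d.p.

r² = (-0.701)² = 0.491

0.491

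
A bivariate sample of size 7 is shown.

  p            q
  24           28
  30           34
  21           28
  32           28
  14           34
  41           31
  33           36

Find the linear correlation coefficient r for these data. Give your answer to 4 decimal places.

0.0566

n = 7, Σp = 195, Σq = 219, Σp² = 5907, Σq² = 6921, Σpq = 6111
nΣpq − ΣpΣq = 42777 − 42705 = 72
nΣp² − (Σp)² = 41349 − 38025 = 3324; nΣq² − (Σq)² = 48447 − 47961 = 486
r = 72 / √(3324 × 486) = 72 / 1271.0090 ≈ 0.0566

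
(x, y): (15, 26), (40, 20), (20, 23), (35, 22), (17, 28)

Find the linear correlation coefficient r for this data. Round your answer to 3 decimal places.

n = 5, Σx = 127, Σy = 119, Σx² = 3739, Σy² = 2873, Σxy = 2896
nΣxy − ΣxΣy = 14480 − 15113 = -633
nΣx² − (Σx)² = 18695 − 16129 = 2566; nΣy² − (Σy)² = 14365 − 14161 = 204
r = -633 / √(2566 × 204) = -633 / 723.5081 ≈ -0.875

-0.875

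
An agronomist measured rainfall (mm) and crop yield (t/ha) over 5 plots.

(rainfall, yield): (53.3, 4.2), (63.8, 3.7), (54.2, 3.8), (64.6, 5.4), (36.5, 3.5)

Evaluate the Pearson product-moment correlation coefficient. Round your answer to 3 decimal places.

n = 5, Σx = 272.4, Σy = 20.6, Σx² = 15354.38, Σy² = 87.18, Σxy = 1142.47
nΣxy − ΣxΣy = 5712.35 − 5611.44 = 100.91
nΣx² − (Σx)² = 76771.9 − 74201.76 = 2570.14; nΣy² − (Σy)² = 435.9 − 424.36 = 11.54
r = 100.91 / √(2570.14 × 11.54) = 100.91 / 172.2191 ≈ 0.586

0.586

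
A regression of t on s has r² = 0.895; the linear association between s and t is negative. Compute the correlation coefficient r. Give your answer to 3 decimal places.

|r| = √0.895 = 0.946
The association is negative, so r = −0.946.

-0.946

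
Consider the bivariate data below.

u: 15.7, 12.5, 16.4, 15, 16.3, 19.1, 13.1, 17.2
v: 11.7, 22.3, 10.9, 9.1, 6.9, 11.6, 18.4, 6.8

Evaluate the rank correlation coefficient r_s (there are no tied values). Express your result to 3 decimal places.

-0.619

Rank u: 4, 1, 6, 3, 5, 8, 2, 7
Rank v: 6, 8, 4, 3, 2, 5, 7, 1
d = rank(u) − rank(v): -2, -7, 2, 0, 3, 3, -5, 6; Σd² = 136
ρ = 1 − 6Σd² / [n(n²−1)] = 1 − 6×136 / (8×63) = 1 − 816/504 ≈ -0.619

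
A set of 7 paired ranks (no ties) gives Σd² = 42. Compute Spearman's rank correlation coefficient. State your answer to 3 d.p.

0.250

ρ = 1 − 6Σd² / [n(n²−1)] = 1 − 6×42 / (7×48)
  = 1 − 252/336 = 1 − 0.7500 ≈ 0.250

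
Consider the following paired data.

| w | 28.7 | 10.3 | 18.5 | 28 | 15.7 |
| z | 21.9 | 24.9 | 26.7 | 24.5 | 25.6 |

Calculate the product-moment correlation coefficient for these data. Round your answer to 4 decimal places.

-0.6117

n = 5, Σw = 101.2, Σz = 123.6, Σw² = 2302.52, Σz² = 3068.12, Σwz = 2466.87
nΣwz − ΣwΣz = 12334.35 − 12508.32 = -173.97
nΣw² − (Σw)² = 11512.6 − 10241.44 = 1271.16; nΣz² − (Σz)² = 15340.6 − 15276.96 = 63.64
r = -173.97 / √(1271.16 × 63.64) = -173.97 / 284.4233 ≈ -0.6117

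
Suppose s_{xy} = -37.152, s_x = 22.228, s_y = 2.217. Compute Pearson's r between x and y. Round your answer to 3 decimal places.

r = Cov(x,y) / (s_x · s_y) = -37.152 / (22.228 × 2.217)
  = -37.152 / 49.2795 ≈ -0.754

-0.754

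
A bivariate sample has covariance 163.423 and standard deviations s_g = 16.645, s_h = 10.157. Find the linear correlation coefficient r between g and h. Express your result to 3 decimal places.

r = Cov(g,h) / (s_g · s_h) = 163.423 / (16.645 × 10.157)
  = 163.423 / 169.0633 ≈ 0.967

0.967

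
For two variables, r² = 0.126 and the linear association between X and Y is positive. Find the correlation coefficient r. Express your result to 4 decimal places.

|r| = √0.126 = 0.3550
The association is positive, so r = 0.3550.

0.3550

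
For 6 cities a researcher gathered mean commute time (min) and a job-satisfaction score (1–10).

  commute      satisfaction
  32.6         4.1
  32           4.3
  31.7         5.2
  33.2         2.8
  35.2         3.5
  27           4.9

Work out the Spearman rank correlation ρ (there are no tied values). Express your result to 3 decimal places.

Rank commute: 4, 3, 2, 5, 6, 1
Rank satisfaction: 3, 4, 6, 1, 2, 5
d = rank(commute) − rank(satisfaction): 1, -1, -4, 4, 4, -4; Σd² = 66
ρ = 1 − 6Σd² / [n(n²−1)] = 1 − 6×66 / (6×35) = 1 − 396/210 ≈ -0.886

-0.886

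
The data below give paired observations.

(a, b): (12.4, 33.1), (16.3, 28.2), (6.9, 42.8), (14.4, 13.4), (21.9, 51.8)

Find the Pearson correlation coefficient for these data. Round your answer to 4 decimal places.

0.1820

n = 5, Σa = 71.9, Σb = 169.3, Σa² = 1154.03, Σb² = 6585.49, Σab = 2492.8
nΣab − ΣaΣb = 12464 − 12172.67 = 291.33
nΣa² − (Σa)² = 5770.15 − 5169.61 = 600.54; nΣb² − (Σb)² = 32927.45 − 28662.49 = 4264.96
r = 291.33 / √(600.54 × 4264.96) = 291.33 / 1600.3997 ≈ 0.1820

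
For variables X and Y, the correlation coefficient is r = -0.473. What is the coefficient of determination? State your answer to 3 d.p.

0.224

r² = (-0.473)² = 0.224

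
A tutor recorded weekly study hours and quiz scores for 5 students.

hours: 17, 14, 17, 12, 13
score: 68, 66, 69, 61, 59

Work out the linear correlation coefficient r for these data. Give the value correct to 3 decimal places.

n = 5, Σx = 73, Σy = 323, Σx² = 1087, Σy² = 20943, Σxy = 4752
nΣxy − ΣxΣy = 23760 − 23579 = 181
nΣx² − (Σx)² = 5435 − 5329 = 106; nΣy² − (Σy)² = 104715 − 104329 = 386
r = 181 / √(106 × 386) = 181 / 202.2770 ≈ 0.895

0.895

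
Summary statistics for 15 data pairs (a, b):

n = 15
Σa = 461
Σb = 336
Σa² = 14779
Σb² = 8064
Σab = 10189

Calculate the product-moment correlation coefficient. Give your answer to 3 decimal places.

r = (nΣab − ΣaΣb) / √[(nΣa² − (Σa)²)(nΣb² − (Σb)²)]
Numerator: 15×10189 − 461×336 = -2061
Denominator: √[(221685 − 212521)(120960 − 112896)] = √[9164 × 8064] = 8596.4234
r = -2061 / 8596.4234 ≈ -0.240

-0.240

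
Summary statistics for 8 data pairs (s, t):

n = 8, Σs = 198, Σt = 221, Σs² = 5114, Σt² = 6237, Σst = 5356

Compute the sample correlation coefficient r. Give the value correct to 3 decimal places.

r = (nΣst − ΣsΣt) / √[(nΣs² − (Σs)²)(nΣt² − (Σt)²)]
Numerator: 8×5356 − 198×221 = -910
Denominator: √[(40912 − 39204)(49896 − 48841)] = √[1708 × 1055] = 1342.3636
r = -910 / 1342.3636 ≈ -0.678

-0.678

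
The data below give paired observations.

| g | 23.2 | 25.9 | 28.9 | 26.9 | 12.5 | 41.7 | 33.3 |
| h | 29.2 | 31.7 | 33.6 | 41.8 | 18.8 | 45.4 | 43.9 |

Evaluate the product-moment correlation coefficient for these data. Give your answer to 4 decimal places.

n = 7, Σg = 192.4, Σh = 244.4, Σg² = 5771.9, Σh² = 9075.54, Σgh = 7183.98
nΣgh − ΣgΣh = 50287.86 − 47022.56 = 3265.3
nΣg² − (Σg)² = 40403.3 − 37017.76 = 3385.54; nΣh² − (Σh)² = 63528.78 − 59731.36 = 3797.42
r = 3265.3 / √(3385.54 × 3797.42) = 3265.3 / 3585.5707 ≈ 0.9107

0.9107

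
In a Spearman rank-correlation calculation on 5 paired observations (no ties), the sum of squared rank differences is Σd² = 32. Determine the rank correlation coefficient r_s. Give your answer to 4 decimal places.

ρ = 1 − 6Σd² / [n(n²−1)] = 1 − 6×32 / (5×24)
  = 1 − 192/120 = 1 − 1.60000 ≈ -0.6000

-0.6000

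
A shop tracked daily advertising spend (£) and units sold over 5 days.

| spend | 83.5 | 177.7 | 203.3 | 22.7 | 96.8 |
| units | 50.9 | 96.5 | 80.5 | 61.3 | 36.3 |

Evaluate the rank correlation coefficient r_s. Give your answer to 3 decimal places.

Rank spend: 2, 4, 5, 1, 3
Rank units: 2, 5, 4, 3, 1
d = rank(spend) − rank(units): 0, -1, 1, -2, 2; Σd² = 10
ρ = 1 − 6Σd² / [n(n²−1)] = 1 − 6×10 / (5×24) = 1 − 60/120 ≈ 0.500

0.500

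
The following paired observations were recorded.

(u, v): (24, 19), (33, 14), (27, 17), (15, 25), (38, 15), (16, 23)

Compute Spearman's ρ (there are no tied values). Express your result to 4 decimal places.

Rank u: 3, 5, 4, 1, 6, 2
Rank v: 4, 1, 3, 6, 2, 5
d = rank(u) − rank(v): -1, 4, 1, -5, 4, -3; Σd² = 68
ρ = 1 − 6Σd² / [n(n²−1)] = 1 − 6×68 / (6×35) = 1 − 408/210 ≈ -0.9429

-0.9429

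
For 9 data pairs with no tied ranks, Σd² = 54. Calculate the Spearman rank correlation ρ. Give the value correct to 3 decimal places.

0.550

ρ = 1 − 6Σd² / [n(n²−1)] = 1 − 6×54 / (9×80)
  = 1 − 324/720 = 1 − 0.4500 ≈ 0.550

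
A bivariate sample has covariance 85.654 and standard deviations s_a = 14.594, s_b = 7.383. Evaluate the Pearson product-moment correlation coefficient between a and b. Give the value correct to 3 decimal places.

r = Cov(a,b) / (s_a · s_b) = 85.654 / (14.594 × 7.383)
  = 85.654 / 107.7475 ≈ 0.795

0.795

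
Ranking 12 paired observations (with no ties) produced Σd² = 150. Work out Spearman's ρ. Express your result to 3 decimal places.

0.476

ρ = 1 − 6Σd² / [n(n²−1)] = 1 − 6×150 / (12×143)
  = 1 − 900/1716 = 1 − 0.5245 ≈ 0.476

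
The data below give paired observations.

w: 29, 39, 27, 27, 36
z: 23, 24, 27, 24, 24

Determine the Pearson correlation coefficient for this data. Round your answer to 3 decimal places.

-0.333

n = 5, Σw = 158, Σz = 122, Σw² = 5116, Σz² = 2986, Σwz = 3844
nΣwz − ΣwΣz = 19220 − 19276 = -56
nΣw² − (Σw)² = 25580 − 24964 = 616; nΣz² − (Σz)² = 14930 − 14884 = 46
r = -56 / √(616 × 46) = -56 / 168.3330 ≈ -0.333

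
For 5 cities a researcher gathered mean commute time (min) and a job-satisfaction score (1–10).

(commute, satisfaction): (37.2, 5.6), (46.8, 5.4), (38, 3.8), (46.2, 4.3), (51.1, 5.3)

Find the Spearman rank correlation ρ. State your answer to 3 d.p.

Rank commute: 1, 4, 2, 3, 5
Rank satisfaction: 5, 4, 1, 2, 3
d = rank(commute) − rank(satisfaction): -4, 0, 1, 1, 2; Σd² = 22
ρ = 1 − 6Σd² / [n(n²−1)] = 1 − 6×22 / (5×24) = 1 − 132/120 ≈ -0.100

-0.100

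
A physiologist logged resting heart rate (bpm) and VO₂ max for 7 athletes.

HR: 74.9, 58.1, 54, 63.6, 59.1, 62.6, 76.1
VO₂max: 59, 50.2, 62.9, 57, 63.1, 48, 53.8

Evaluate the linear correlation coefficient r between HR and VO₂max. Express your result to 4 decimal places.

n = 7, Σx = 448.4, Σy = 394, Σx² = 29149.36, Σy² = 22386.5, Σxy = 25185.71
nΣxy − ΣxΣy = 176299.97 − 176669.6 = -369.63
nΣx² − (Σx)² = 204045.52 − 201062.56 = 2982.96; nΣy² − (Σy)² = 156705.5 − 155236 = 1469.5
r = -369.63 / √(2982.96 × 1469.5) = -369.63 / 2093.6713 ≈ -0.1765

-0.1765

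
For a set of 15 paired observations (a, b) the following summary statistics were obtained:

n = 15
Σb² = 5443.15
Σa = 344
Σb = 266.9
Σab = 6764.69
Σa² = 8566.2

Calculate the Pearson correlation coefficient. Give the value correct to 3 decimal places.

0.939

r = (nΣab − ΣaΣb) / √[(nΣa² − (Σa)²)(nΣb² − (Σb)²)]
Numerator: 15×6764.69 − 344×266.9 = 9656.75
Denominator: √[(128493 − 118336)(81647.25 − 71235.61)] = √[10157 × 10411.64] = 10283.5319
r = 9656.75 / 10283.5319 ≈ 0.939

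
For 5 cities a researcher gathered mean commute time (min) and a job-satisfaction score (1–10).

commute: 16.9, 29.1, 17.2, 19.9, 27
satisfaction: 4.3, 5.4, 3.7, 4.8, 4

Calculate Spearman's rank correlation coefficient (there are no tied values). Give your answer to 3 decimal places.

Rank commute: 1, 5, 2, 3, 4
Rank satisfaction: 3, 5, 1, 4, 2
d = rank(commute) − rank(satisfaction): -2, 0, 1, -1, 2; Σd² = 10
ρ = 1 − 6Σd² / [n(n²−1)] = 1 − 6×10 / (5×24) = 1 − 60/120 ≈ 0.500

0.500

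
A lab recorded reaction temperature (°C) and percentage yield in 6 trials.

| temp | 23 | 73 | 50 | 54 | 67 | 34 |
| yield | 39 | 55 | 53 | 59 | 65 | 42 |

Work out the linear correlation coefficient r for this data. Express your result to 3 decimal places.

n = 6, Σx = 301, Σy = 313, Σx² = 16919, Σy² = 16825, Σxy = 16531
nΣxy − ΣxΣy = 99186 − 94213 = 4973
nΣx² − (Σx)² = 101514 − 90601 = 10913; nΣy² − (Σy)² = 100950 − 97969 = 2981
r = 4973 / √(10913 × 2981) = 4973 / 5703.6526 ≈ 0.872

0.872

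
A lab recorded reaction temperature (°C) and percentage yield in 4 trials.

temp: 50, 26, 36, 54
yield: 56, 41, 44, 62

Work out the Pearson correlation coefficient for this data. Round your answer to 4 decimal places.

n = 4, Σx = 166, Σy = 203, Σx² = 7388, Σy² = 10597, Σxy = 8798
nΣxy − ΣxΣy = 35192 − 33698 = 1494
nΣx² − (Σx)² = 29552 − 27556 = 1996; nΣy² − (Σy)² = 42388 − 41209 = 1179
r = 1494 / √(1996 × 1179) = 1494 / 1534.0417 ≈ 0.9739

0.9739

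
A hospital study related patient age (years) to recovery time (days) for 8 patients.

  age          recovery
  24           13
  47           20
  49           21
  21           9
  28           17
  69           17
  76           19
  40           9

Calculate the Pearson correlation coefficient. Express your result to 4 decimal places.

n = 8, Σx = 354, Σy = 125, Σx² = 18548, Σy² = 2111, Σxy = 5923
nΣxy − ΣxΣy = 47384 − 44250 = 3134
nΣx² − (Σx)² = 148384 − 125316 = 23068; nΣy² − (Σy)² = 16888 − 15625 = 1263
r = 3134 / √(23068 × 1263) = 3134 / 5397.6739 ≈ 0.5806

0.5806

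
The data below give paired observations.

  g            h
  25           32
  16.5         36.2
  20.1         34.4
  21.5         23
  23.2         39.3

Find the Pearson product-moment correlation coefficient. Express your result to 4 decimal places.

-0.1348

n = 5, Σg = 106.3, Σh = 164.9, Σg² = 2301.75, Σh² = 5591.29, Σgh = 3495
nΣgh − ΣgΣh = 17475 − 17528.87 = -53.87
nΣg² − (Σg)² = 11508.75 − 11299.69 = 209.06; nΣh² − (Σh)² = 27956.45 − 27192.01 = 764.44
r = -53.87 / √(209.06 × 764.44) = -53.87 / 399.7672 ≈ -0.1348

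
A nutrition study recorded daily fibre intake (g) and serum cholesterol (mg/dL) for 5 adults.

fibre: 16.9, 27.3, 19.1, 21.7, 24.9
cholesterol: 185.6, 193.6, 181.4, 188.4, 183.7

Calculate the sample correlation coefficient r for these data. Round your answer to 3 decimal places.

0.609

n = 5, Σx = 109.9, Σy = 932.7, Σx² = 2486.61, Σy² = 174074.53, Σxy = 20549.07
nΣxy − ΣxΣy = 102745.35 − 102503.73 = 241.62
nΣx² − (Σx)² = 12433.05 − 12078.01 = 355.04; nΣy² − (Σy)² = 870372.65 − 869929.29 = 443.36
r = 241.62 / √(355.04 × 443.36) = 241.62 / 396.7500 ≈ 0.609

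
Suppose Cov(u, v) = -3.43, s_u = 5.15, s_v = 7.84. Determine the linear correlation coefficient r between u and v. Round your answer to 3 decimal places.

r = Cov(u,v) / (s_u · s_v) = -3.43 / (5.15 × 7.84)
  = -3.43 / 40.3760 ≈ -0.085

-0.085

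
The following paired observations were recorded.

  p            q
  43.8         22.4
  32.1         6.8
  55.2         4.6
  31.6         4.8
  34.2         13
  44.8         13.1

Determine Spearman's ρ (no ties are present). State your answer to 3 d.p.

0.086

Rank p: 4, 2, 6, 1, 3, 5
Rank q: 6, 3, 1, 2, 4, 5
d = rank(p) − rank(q): -2, -1, 5, -1, -1, 0; Σd² = 32
ρ = 1 − 6Σd² / [n(n²−1)] = 1 − 6×32 / (6×35) = 1 − 192/210 ≈ 0.086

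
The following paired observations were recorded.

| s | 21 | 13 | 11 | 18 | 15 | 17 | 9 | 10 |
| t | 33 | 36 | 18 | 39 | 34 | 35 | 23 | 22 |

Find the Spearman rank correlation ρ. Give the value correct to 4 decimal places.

0.5952

Rank s: 8, 4, 3, 7, 5, 6, 1, 2
Rank t: 4, 7, 1, 8, 5, 6, 3, 2
d = rank(s) − rank(t): 4, -3, 2, -1, 0, 0, -2, 0; Σd² = 34
ρ = 1 − 6Σd² / [n(n²−1)] = 1 − 6×34 / (8×63) = 1 − 204/504 ≈ 0.5952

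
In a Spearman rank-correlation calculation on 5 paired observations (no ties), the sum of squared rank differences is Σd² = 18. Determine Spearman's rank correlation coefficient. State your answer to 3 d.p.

0.100

ρ = 1 − 6Σd² / [n(n²−1)] = 1 − 6×18 / (5×24)
  = 1 − 108/120 = 1 − 0.9000 ≈ 0.100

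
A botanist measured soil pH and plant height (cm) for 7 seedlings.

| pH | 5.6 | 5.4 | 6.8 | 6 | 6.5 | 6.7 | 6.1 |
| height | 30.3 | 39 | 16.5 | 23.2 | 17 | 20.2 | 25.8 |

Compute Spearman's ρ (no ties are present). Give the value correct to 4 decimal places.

Rank pH: 2, 1, 7, 3, 5, 6, 4
Rank height: 6, 7, 1, 4, 2, 3, 5
d = rank(pH) − rank(height): -4, -6, 6, -1, 3, 3, -1; Σd² = 108
ρ = 1 − 6Σd² / [n(n²−1)] = 1 − 6×108 / (7×48) = 1 − 648/336 ≈ -0.9286

-0.9286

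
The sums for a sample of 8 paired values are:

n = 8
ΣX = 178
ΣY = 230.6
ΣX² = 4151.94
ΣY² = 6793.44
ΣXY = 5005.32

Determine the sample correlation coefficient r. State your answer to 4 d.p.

-0.7498

r = (nΣXY − ΣXΣY) / √[(nΣX² − (ΣX)²)(nΣY² − (ΣY)²)]
Numerator: 8×5005.32 − 178×230.6 = -1004.24
Denominator: √[(33215.52 − 31684)(54347.52 − 53176.36)] = √[1531.52 × 1171.16] = 1339.2740
r = -1004.24 / 1339.2740 ≈ -0.7498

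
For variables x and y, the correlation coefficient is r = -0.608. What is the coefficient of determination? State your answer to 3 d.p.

0.370

r² = (-0.608)² = 0.370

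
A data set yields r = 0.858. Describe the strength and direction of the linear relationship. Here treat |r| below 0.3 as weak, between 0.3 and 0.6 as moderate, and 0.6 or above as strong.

strong positive

r = 0.858 > 0 so the relationship is positive.
|r| = 0.858, which falls in the strong range.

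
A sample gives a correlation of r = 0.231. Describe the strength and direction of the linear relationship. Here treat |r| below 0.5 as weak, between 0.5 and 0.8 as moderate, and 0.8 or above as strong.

r = 0.231 > 0 so the relationship is positive.
|r| = 0.231, which falls in the weak range.

weak positive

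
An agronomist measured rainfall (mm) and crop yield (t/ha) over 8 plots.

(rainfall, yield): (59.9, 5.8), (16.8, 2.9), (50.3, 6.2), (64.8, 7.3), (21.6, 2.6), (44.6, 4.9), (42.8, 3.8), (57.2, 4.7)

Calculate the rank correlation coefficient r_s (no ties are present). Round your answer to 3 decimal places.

0.857

Rank rainfall: 7, 1, 5, 8, 2, 4, 3, 6
Rank yield: 6, 2, 7, 8, 1, 5, 3, 4
d = rank(rainfall) − rank(yield): 1, -1, -2, 0, 1, -1, 0, 2; Σd² = 12
ρ = 1 − 6Σd² / [n(n²−1)] = 1 − 6×12 / (8×63) = 1 − 72/504 ≈ 0.857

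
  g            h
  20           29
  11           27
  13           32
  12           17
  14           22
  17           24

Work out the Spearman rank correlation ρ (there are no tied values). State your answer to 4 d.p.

Rank g: 6, 1, 3, 2, 4, 5
Rank h: 5, 4, 6, 1, 2, 3
d = rank(g) − rank(h): 1, -3, -3, 1, 2, 2; Σd² = 28
ρ = 1 − 6Σd² / [n(n²−1)] = 1 − 6×28 / (6×35) = 1 − 168/210 ≈ 0.2000

0.2000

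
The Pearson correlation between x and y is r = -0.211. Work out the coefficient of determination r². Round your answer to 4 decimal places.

r² = (-0.211)² = 0.0445

0.0445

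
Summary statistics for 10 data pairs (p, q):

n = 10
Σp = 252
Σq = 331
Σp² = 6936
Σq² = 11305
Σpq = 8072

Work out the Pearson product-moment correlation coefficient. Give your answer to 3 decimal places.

-0.596

r = (nΣpq − ΣpΣq) / √[(nΣp² − (Σp)²)(nΣq² − (Σq)²)]
Numerator: 10×8072 − 252×331 = -2692
Denominator: √[(69360 − 63504)(113050 − 109561)] = √[5856 × 3489] = 4520.1310
r = -2692 / 4520.1310 ≈ -0.596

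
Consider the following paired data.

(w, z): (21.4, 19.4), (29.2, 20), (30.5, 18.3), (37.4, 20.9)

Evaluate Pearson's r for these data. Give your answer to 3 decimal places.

n = 4, Σw = 118.5, Σz = 78.6, Σw² = 3639.61, Σz² = 1548.06, Σwz = 2338.97
nΣwz − ΣwΣz = 9355.88 − 9314.1 = 41.78
nΣw² − (Σw)² = 14558.44 − 14042.25 = 516.19; nΣz² − (Σz)² = 6192.24 − 6177.96 = 14.28
r = 41.78 / √(516.19 × 14.28) = 41.78 / 85.8557 ≈ 0.487

0.487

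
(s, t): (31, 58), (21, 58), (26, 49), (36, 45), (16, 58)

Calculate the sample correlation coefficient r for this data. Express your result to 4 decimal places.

n = 5, Σs = 130, Σt = 268, Σs² = 3630, Σt² = 14518, Σst = 6838
nΣst − ΣsΣt = 34190 − 34840 = -650
nΣs² − (Σs)² = 18150 − 16900 = 1250; nΣt² − (Σt)² = 72590 − 71824 = 766
r = -650 / √(1250 × 766) = -650 / 978.5193 ≈ -0.6643

-0.6643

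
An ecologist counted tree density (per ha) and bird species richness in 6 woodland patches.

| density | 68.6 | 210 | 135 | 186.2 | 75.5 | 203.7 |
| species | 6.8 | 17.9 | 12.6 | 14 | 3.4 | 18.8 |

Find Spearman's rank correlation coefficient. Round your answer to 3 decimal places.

0.886

Rank density: 1, 6, 3, 4, 2, 5
Rank species: 2, 5, 3, 4, 1, 6
d = rank(density) − rank(species): -1, 1, 0, 0, 1, -1; Σd² = 4
ρ = 1 − 6Σd² / [n(n²−1)] = 1 − 6×4 / (6×35) = 1 − 24/210 ≈ 0.886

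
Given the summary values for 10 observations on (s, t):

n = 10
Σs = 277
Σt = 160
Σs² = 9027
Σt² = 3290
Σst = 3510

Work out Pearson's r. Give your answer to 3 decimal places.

r = (nΣst − ΣsΣt) / √[(nΣs² − (Σs)²)(nΣt² − (Σt)²)]
Numerator: 10×3510 − 277×160 = -9220
Denominator: √[(90270 − 76729)(32900 − 25600)] = √[13541 × 7300] = 9942.2985
r = -9220 / 9942.2985 ≈ -0.927

-0.927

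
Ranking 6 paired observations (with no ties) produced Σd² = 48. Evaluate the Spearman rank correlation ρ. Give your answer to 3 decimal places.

-0.371

ρ = 1 − 6Σd² / [n(n²−1)] = 1 − 6×48 / (6×35)
  = 1 − 288/210 = 1 − 1.3714 ≈ -0.371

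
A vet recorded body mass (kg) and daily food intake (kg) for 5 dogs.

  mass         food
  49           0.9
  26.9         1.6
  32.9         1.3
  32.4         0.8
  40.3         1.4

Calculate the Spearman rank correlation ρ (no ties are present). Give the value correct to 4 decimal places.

Rank mass: 5, 1, 3, 2, 4
Rank food: 2, 5, 3, 1, 4
d = rank(mass) − rank(food): 3, -4, 0, 1, 0; Σd² = 26
ρ = 1 − 6Σd² / [n(n²−1)] = 1 − 6×26 / (5×24) = 1 − 156/120 ≈ -0.3000

-0.3000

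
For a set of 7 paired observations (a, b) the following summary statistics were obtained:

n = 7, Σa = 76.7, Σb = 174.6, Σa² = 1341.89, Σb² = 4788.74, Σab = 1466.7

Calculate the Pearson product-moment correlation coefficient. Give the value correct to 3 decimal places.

r = (nΣab − ΣaΣb) / √[(nΣa² − (Σa)²)(nΣb² − (Σb)²)]
Numerator: 7×1466.7 − 76.7×174.6 = -3124.92
Denominator: √[(9393.23 − 5882.89)(33521.18 − 30485.16)] = √[3510.34 × 3036.02] = 3264.5769
r = -3124.92 / 3264.5769 ≈ -0.957

-0.957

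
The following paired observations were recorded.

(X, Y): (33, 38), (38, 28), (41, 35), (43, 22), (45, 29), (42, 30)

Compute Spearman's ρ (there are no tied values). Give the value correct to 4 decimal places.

Rank X: 1, 2, 3, 5, 6, 4
Rank Y: 6, 2, 5, 1, 3, 4
d = rank(X) − rank(Y): -5, 0, -2, 4, 3, 0; Σd² = 54
ρ = 1 − 6Σd² / [n(n²−1)] = 1 − 6×54 / (6×35) = 1 − 324/210 ≈ -0.5429

-0.5429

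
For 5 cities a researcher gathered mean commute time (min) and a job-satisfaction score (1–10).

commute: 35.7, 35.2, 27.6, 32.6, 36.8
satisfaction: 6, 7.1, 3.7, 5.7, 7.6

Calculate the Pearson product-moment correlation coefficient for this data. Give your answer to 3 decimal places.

n = 5, Σx = 167.9, Σy = 30.1, Σx² = 5692.29, Σy² = 190.35, Σxy = 1031.74
nΣxy − ΣxΣy = 5158.7 − 5053.79 = 104.91
nΣx² − (Σx)² = 28461.45 − 28190.41 = 271.04; nΣy² − (Σy)² = 951.75 − 906.01 = 45.74
r = 104.91 / √(271.04 × 45.74) = 104.91 / 111.3435 ≈ 0.942

0.942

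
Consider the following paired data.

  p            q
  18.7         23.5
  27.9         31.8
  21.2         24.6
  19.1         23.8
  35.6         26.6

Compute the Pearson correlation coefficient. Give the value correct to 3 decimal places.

n = 5, Σp = 122.5, Σq = 130.3, Σp² = 3209.71, Σq² = 3442.65, Σpq = 3249.73
nΣpq − ΣpΣq = 16248.65 − 15961.75 = 286.9
nΣp² − (Σp)² = 16048.55 − 15006.25 = 1042.3; nΣq² − (Σq)² = 17213.25 − 16978.09 = 235.16
r = 286.9 / √(1042.3 × 235.16) = 286.9 / 495.0831 ≈ 0.579

0.579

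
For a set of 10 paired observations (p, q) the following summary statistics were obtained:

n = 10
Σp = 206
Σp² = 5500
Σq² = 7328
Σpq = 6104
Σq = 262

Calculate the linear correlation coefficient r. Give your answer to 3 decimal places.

0.926

r = (nΣpq − ΣpΣq) / √[(nΣp² − (Σp)²)(nΣq² − (Σq)²)]
Numerator: 10×6104 − 206×262 = 7068
Denominator: √[(55000 − 42436)(73280 − 68644)] = √[12564 × 4636] = 7631.9528
r = 7068 / 7631.9528 ≈ 0.926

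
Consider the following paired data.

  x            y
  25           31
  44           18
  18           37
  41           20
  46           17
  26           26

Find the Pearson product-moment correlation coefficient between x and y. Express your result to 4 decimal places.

n = 6, Σx = 200, Σy = 149, Σx² = 7358, Σy² = 4019, Σxy = 4511
nΣxy − ΣxΣy = 27066 − 29800 = -2734
nΣx² − (Σx)² = 44148 − 40000 = 4148; nΣy² − (Σy)² = 24114 − 22201 = 1913
r = -2734 / √(4148 × 1913) = -2734 / 2816.9352 ≈ -0.9706

-0.9706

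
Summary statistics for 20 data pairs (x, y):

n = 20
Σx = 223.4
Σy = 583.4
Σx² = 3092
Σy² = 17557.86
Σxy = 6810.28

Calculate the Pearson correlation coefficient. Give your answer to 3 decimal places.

0.517

r = (nΣxy − ΣxΣy) / √[(nΣx² − (Σx)²)(nΣy² − (Σy)²)]
Numerator: 20×6810.28 − 223.4×583.4 = 5874.04
Denominator: √[(61840 − 49907.56)(351157.2 − 340355.56)] = √[11932.44 × 10801.64] = 11352.9697
r = 5874.04 / 11352.9697 ≈ 0.517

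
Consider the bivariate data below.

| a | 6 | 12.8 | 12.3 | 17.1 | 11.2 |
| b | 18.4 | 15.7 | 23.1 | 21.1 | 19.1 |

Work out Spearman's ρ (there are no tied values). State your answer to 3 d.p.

Rank a: 1, 4, 3, 5, 2
Rank b: 2, 1, 5, 4, 3
d = rank(a) − rank(b): -1, 3, -2, 1, -1; Σd² = 16
ρ = 1 − 6Σd² / [n(n²−1)] = 1 − 6×16 / (5×24) = 1 − 96/120 ≈ 0.200

0.200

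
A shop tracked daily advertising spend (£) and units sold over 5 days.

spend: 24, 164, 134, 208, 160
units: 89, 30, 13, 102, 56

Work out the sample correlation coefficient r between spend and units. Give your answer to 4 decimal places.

-0.1002

n = 5, Σx = 690, Σy = 290, Σx² = 114292, Σy² = 22530, Σxy = 38974
nΣxy − ΣxΣy = 194870 − 200100 = -5230
nΣx² − (Σx)² = 571460 − 476100 = 95360; nΣy² − (Σy)² = 112650 − 84100 = 28550
r = -5230 / √(95360 × 28550) = -5230 / 52177.8497 ≈ -0.1002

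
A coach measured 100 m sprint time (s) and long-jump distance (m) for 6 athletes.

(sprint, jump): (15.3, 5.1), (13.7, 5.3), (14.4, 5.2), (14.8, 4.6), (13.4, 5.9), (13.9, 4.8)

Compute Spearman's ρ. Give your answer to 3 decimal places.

Rank sprint: 6, 2, 4, 5, 1, 3
Rank jump: 3, 5, 4, 1, 6, 2
d = rank(sprint) − rank(jump): 3, -3, 0, 4, -5, 1; Σd² = 60
ρ = 1 − 6Σd² / [n(n²−1)] = 1 − 6×60 / (6×35) = 1 − 360/210 ≈ -0.714

-0.714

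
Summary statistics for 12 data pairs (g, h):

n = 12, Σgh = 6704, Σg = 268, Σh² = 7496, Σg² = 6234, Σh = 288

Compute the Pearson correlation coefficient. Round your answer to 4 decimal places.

0.7138

r = (nΣgh − ΣgΣh) / √[(nΣg² − (Σg)²)(nΣh² − (Σh)²)]
Numerator: 12×6704 − 268×288 = 3264
Denominator: √[(74808 − 71824)(89952 − 82944)] = √[2984 × 7008] = 4572.9500
r = 3264 / 4572.9500 ≈ 0.7138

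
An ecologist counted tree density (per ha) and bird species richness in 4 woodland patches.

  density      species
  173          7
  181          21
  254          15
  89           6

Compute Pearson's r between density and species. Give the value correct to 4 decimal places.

0.5696

n = 4, Σx = 697, Σy = 49, Σx² = 135127, Σy² = 751, Σxy = 9356
nΣxy − ΣxΣy = 37424 − 34153 = 3271
nΣx² − (Σx)² = 540508 − 485809 = 54699; nΣy² − (Σy)² = 3004 − 2401 = 603
r = 3271 / √(54699 × 603) = 3271 / 5743.1261 ≈ 0.5696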